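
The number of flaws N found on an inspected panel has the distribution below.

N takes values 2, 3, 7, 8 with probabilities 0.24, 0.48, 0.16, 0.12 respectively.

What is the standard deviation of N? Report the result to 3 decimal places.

E[N] = (2)(0.24) + (3)(0.48) + (7)(0.16) + (8)(0.12) = 4
E[N²] = (2)²(0.24) + (3)²(0.48) + (7)²(0.16) + (8)²(0.12) = 20.8
Var(N) = E[N²] − (E[N])² = 20.8 − (4)² = 4.8
sd(N) = √4.8 ≈ 2.191

2.191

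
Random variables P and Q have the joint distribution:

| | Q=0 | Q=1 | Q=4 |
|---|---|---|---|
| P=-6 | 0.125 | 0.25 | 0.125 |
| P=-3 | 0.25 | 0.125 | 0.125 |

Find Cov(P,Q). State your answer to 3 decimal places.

-0.188

E[P] = -4.5,  E[Q] = 1.375
E[PQ] = -6.375
Cov(P,Q) = E[PQ] − E[P]E[Q] = -6.375 − (-4.5)(1.375) = -0.1875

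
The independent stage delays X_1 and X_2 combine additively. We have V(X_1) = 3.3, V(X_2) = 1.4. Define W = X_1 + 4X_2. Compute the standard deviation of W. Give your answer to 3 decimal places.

5.070

By independence, V(W) = (1)²V(X_1) + (4)²V(X_2)
= (1)²·3.3 + (4)²·1.4 = 25.7
σ(W) = √25.7 ≈ 5.070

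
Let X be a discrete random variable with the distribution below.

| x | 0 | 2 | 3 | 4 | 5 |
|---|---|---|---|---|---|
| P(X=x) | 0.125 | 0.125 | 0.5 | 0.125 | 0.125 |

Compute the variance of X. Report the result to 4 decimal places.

E[X] = (0)(0.125) + (2)(0.125) + (3)(0.5) + (4)(0.125) + (5)(0.125) = 2.875
E[X²] = (0)²(0.125) + (2)²(0.125) + (3)²(0.5) + (4)²(0.125) + (5)²(0.125) = 10.125
V(X) = E[X²] − (E[X])² = 10.125 − (2.875)² = 1.859375

1.8594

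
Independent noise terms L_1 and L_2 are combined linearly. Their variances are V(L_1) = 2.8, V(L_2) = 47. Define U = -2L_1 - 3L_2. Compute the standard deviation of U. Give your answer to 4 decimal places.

20.8375

By independence, V(U) = (-2)²V(L_1) + (-3)²V(L_2)
= (-2)²·2.8 + (-3)²·47 = 434.2
σ(U) = √434.2 ≈ 20.8375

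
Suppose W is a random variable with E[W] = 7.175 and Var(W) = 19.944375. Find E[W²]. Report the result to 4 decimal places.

E[W²] = Var(W) + (E[W])² = 19.944375 + (7.175)² = 71.425

71.4250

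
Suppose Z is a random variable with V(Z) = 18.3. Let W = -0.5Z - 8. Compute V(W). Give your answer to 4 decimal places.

V(-0.5Z - 8) = (-0.5)²·V(Z) = 0.25·18.3 = 4.575

4.5750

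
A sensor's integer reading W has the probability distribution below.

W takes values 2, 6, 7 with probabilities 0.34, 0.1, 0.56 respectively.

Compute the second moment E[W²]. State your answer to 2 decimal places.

E[W²] = (2)²(0.34) + (6)²(0.1) + (7)²(0.56) = 32.4

32.40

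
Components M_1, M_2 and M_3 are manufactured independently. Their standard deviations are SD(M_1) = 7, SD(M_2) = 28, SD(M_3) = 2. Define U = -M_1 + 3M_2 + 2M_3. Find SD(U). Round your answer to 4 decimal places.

84.3860

var(M_1) = 49, var(M_2) = 784, var(M_3) = 4
By independence, var(U) = (-1)²var(M_1) + (3)²var(M_2) + (2)²var(M_3)
= (-1)²·49 + (3)²·784 + (2)²·4 = 7121
SD(U) = √7121 ≈ 84.3860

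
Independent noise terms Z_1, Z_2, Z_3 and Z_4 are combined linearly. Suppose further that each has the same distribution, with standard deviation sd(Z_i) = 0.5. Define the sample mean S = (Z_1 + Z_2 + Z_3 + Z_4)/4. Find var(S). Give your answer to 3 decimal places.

var(Z_i) = (0.5)² = 0.25
By independence, var(S) = (0.25)²var(Z_1) + (0.25)²var(Z_2) + (0.25)²var(Z_3) + (0.25)²var(Z_4)
= (0.25)²·0.25 + (0.25)²·0.25 + (0.25)²·0.25 + (0.25)²·0.25 = 0.0625

0.063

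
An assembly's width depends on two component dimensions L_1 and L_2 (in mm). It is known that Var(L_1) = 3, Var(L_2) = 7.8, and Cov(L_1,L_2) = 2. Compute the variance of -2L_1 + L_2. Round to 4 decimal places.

Var(-2L_1 + L_2) = (-2)²·Var(L_1) + (1)²·Var(L_2) + 2·(-2)·(1)·Cov(L_1,L_2)
= 4·3 + 1·7.8 + -4·2 = 11.8

11.8000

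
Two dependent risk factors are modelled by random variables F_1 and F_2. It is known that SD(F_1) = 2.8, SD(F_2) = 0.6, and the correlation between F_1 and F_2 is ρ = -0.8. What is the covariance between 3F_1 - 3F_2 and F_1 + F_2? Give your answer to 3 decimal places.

Var(F_1) = (2.8)² = 7.84;  Var(F_2) = (0.6)² = 0.36
cov(F_1,F_2) = ρ·SD(F_1)·SD(F_2) = -0.8·2.8·0.6 = -1.344
cov(3F_1 - 3F_2, F_1 + F_2) = (3)(1)Var(F_1) + (-3)(1)Var(F_2) + [(3)(1) + (-3)(1)]cov(F_1,F_2)
= 3·7.84 + -3·0.36 + 0·-1.344 = 22.44

22.440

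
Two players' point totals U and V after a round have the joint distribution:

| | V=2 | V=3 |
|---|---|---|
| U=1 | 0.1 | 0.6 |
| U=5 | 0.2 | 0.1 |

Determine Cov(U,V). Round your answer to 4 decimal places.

E[U] = 2.2,  E[V] = 2.7
E[UV] = 5.5
Cov(U,V) = E[UV] − E[U]E[V] = 5.5 − (2.2)(2.7) = -0.44

-0.4400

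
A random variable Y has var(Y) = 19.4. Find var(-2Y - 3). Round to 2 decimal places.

77.60

var(-2Y - 3) = (-2)²·var(Y) = 4·19.4 = 77.6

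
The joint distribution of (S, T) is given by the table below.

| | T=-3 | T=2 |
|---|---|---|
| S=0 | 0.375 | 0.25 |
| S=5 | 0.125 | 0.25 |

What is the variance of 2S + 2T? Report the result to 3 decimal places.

E[S] = 1.875,  E[T] = -0.5,  E[ST] = 0.625
V(S) = 9.375 − (1.875)² = 5.859375;  V(T) = 6.5 − (-0.5)² = 6.25
Cov(S,T) = 0.625 − (1.875)(-0.5) = 1.5625
V(2S + 2T) = (2)²·5.859375 + (2)²·6.25 + 2·(2)·(2)·1.5625 = 60.9375

60.938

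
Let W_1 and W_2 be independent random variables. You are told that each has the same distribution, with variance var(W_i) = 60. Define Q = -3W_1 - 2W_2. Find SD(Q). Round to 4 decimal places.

27.9285

By independence, var(Q) = (-3)²var(W_1) + (-2)²var(W_2)
= (-3)²·60 + (-2)²·60 = 780
SD(Q) = √780 ≈ 27.9285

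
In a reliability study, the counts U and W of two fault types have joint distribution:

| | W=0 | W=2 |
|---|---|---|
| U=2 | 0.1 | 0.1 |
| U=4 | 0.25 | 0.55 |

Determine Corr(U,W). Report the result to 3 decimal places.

E[U] = 3.6,  E[W] = 1.3
E[UW] = 4.8
cov(U,W) = E[UW] − E[U]E[W] = 4.8 − (3.6)(1.3) = 0.12
V(U) = 0.64,  V(W) = 0.91
ρ = 0.12 / √(0.64·0.91) ≈ 0.157

0.157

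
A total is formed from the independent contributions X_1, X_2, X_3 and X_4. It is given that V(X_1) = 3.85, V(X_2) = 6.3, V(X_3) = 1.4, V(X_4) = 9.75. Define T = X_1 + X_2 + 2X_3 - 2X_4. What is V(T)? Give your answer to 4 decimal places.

By independence, V(T) = (1)²V(X_1) + (1)²V(X_2) + (2)²V(X_3) + (-2)²V(X_4)
= (1)²·3.85 + (1)²·6.3 + (2)²·1.4 + (-2)²·9.75 = 54.75

54.7500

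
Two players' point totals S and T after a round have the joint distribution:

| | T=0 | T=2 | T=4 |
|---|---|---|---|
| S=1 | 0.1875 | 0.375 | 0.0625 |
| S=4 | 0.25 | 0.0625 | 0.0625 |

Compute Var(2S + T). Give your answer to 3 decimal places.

8.609

E[S] = 2.125,  E[T] = 1.375,  E[ST] = 2.5
Var(S) = 6.625 − (2.125)² = 2.109375;  Var(T) = 3.75 − (1.375)² = 1.859375
cov(S,T) = 2.5 − (2.125)(1.375) = -0.421875
Var(2S + T) = (2)²·2.109375 + (1)²·1.859375 + 2·(2)·(1)·-0.421875 = 8.609375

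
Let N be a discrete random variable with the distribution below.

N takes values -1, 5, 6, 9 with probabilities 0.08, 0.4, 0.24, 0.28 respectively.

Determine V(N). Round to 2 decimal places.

E[N] = (-1)(0.08) + (5)(0.4) + (6)(0.24) + (9)(0.28) = 5.88
E[N²] = (-1)²(0.08) + (5)²(0.4) + (6)²(0.24) + (9)²(0.28) = 41.4
V(N) = E[N²] − (E[N])² = 41.4 − (5.88)² = 6.8256

6.83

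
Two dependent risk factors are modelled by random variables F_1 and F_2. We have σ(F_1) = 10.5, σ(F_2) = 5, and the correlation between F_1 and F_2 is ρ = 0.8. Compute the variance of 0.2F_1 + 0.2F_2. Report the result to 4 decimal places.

var(F_1) = (10.5)² = 110.25;  var(F_2) = (5)² = 25
Cov(F_1,F_2) = ρ·σ(F_1)·σ(F_2) = 0.8·10.5·5 = 42
var(0.2F_1 + 0.2F_2) = (0.2)²·var(F_1) + (0.2)²·var(F_2) + 2·(0.2)·(0.2)·Cov(F_1,F_2)
= 0.04·110.25 + 0.04·25 + 0.08·42 = 8.77

8.7700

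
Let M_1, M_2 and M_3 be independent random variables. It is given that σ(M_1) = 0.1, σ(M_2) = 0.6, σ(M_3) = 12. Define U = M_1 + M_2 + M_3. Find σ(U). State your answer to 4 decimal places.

Var(M_1) = 0.01, Var(M_2) = 0.36, Var(M_3) = 144
By independence, Var(U) = (1)²Var(M_1) + (1)²Var(M_2) + (1)²Var(M_3)
= (1)²·0.01 + (1)²·0.36 + (1)²·144 = 144.37
σ(U) = √144.37 ≈ 12.0154

12.0154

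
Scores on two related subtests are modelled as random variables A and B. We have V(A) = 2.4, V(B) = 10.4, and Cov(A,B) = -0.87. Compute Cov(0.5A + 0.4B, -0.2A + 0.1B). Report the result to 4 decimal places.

Cov(0.5A + 0.4B, -0.2A + 0.1B) = (0.5)(-0.2)V(A) + (0.4)(0.1)V(B) + [(0.5)(0.1) + (0.4)(-0.2)]Cov(A,B)
= -0.1·2.4 + 0.04·10.4 + -0.03·-0.87 = 0.2021

0.2021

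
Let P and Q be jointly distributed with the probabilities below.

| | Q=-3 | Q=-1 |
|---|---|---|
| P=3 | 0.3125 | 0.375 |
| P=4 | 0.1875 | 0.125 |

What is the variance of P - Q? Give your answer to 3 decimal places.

1.340

E[P] = 3.3125,  E[Q] = -2,  E[PQ] = -6.6875
V(P) = 11.1875 − (3.3125)² = 0.21484375;  V(Q) = 5 − (-2)² = 1
Cov(P,Q) = -6.6875 − (3.3125)(-2) = -0.0625
V(P - Q) = (1)²·0.21484375 + (-1)²·1 + 2·(1)·(-1)·-0.0625 = 1.33984375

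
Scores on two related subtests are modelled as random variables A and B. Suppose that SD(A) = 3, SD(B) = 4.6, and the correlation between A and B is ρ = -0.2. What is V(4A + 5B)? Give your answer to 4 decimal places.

562.6000

V(A) = (3)² = 9;  V(B) = (4.6)² = 21.16
Cov(A,B) = ρ·SD(A)·SD(B) = -0.2·3·4.6 = -2.76
V(4A + 5B) = (4)²·V(A) + (5)²·V(B) + 2·(4)·(5)·Cov(A,B)
= 16·9 + 25·21.16 + 40·-2.76 = 562.6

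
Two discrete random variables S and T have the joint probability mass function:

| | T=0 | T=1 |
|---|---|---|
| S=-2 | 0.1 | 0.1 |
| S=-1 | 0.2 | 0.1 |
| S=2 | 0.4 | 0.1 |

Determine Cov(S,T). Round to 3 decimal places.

E[S] = 0.3,  E[T] = 0.3
E[ST] = -0.1
Cov(S,T) = E[ST] − E[S]E[T] = -0.1 − (0.3)(0.3) = -0.19

-0.190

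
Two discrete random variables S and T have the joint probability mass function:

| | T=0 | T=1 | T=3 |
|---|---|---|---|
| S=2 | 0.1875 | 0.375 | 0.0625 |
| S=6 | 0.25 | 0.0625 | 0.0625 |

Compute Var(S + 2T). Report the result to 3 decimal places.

6.484

E[S] = 3.5,  E[T] = 0.8125,  E[ST] = 2.625
Var(S) = 16 − (3.5)² = 3.75;  Var(T) = 1.5625 − (0.8125)² = 0.90234375
Cov(S,T) = 2.625 − (3.5)(0.8125) = -0.21875
Var(S + 2T) = (1)²·3.75 + (2)²·0.90234375 + 2·(1)·(2)·-0.21875 = 6.484375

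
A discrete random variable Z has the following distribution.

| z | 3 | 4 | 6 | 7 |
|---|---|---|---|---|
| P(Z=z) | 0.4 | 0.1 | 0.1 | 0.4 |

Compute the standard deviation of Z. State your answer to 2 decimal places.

1.84

E[Z] = (3)(0.4) + (4)(0.1) + (6)(0.1) + (7)(0.4) = 5
E[Z²] = (3)²(0.4) + (4)²(0.1) + (6)²(0.1) + (7)²(0.4) = 28.4
V(Z) = E[Z²] − (E[Z])² = 28.4 − (5)² = 3.4
SD(Z) = √3.4 ≈ 1.84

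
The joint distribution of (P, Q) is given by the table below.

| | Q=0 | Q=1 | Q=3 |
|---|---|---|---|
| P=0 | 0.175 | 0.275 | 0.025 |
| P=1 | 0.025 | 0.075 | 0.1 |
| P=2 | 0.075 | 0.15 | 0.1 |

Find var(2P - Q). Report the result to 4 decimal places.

E[P] = 0.85,  E[Q] = 1.175,  E[PQ] = 1.275
var(P) = 1.5 − (0.85)² = 0.7775;  var(Q) = 2.525 − (1.175)² = 1.144375
Cov(P,Q) = 1.275 − (0.85)(1.175) = 0.27625
var(2P - Q) = (2)²·0.7775 + (-1)²·1.144375 + 2·(2)·(-1)·0.27625 = 3.149375

3.1494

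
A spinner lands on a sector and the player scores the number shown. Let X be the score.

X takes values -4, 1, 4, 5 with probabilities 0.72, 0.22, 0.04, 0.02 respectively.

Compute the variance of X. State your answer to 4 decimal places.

7.1200

E[X] = (-4)(0.72) + (1)(0.22) + (4)(0.04) + (5)(0.02) = -2.4
E[X²] = (-4)²(0.72) + (1)²(0.22) + (4)²(0.04) + (5)²(0.02) = 12.88
Var(X) = E[X²] − (E[X])² = 12.88 − (-2.4)² = 7.12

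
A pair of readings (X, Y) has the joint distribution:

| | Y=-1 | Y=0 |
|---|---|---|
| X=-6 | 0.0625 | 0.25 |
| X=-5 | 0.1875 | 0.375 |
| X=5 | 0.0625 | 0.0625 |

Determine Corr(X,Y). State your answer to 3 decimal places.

-0.168

E[X] = -4.0625,  E[Y] = -0.3125
E[XY] = 1
Cov(X,Y) = E[XY] − E[X]E[Y] = 1 − (-4.0625)(-0.3125) = -0.26953125
var(X) = 11.93359375,  var(Y) = 0.21484375
ρ = -0.26953125 / √(11.93359375·0.21484375) ≈ -0.168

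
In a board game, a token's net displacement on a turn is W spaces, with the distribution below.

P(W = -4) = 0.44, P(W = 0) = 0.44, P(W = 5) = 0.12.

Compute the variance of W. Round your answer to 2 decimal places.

E[W] = (-4)(0.44) + (0)(0.44) + (5)(0.12) = -1.16
E[W²] = (-4)²(0.44) + (0)²(0.44) + (5)²(0.12) = 10.04
Var(W) = E[W²] − (E[W])² = 10.04 − (-1.16)² = 8.6944

8.69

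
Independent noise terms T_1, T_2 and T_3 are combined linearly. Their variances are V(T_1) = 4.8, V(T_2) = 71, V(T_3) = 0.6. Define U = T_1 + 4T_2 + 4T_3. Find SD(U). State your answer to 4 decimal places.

33.9175

By independence, V(U) = (1)²V(T_1) + (4)²V(T_2) + (4)²V(T_3)
= (1)²·4.8 + (4)²·71 + (4)²·0.6 = 1150.4
SD(U) = √1150.4 ≈ 33.9175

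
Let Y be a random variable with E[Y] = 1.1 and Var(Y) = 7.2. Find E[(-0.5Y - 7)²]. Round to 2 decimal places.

58.80

E[-0.5Y - 7] = -0.5·1.1 − 7 = -7.55
Var(-0.5Y - 7) = (-0.5)²·7.2 = 1.8
E[(-0.5Y - 7)²] = Var((-0.5Y - 7)) + (E[(-0.5Y - 7)])² = 1.8 + (-7.55)² = 58.8025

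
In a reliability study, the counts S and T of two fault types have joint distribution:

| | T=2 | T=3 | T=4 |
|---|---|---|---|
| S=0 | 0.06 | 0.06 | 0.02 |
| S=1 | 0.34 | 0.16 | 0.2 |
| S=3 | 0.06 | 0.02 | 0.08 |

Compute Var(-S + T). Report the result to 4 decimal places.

E[S] = 1.18,  E[T] = 2.84,  E[ST] = 3.46
Var(S) = 2.14 − (1.18)² = 0.7476;  Var(T) = 8.8 − (2.84)² = 0.7344
Cov(S,T) = 3.46 − (1.18)(2.84) = 0.1088
Var(-S + T) = (-1)²·0.7476 + (1)²·0.7344 + 2·(-1)·(1)·0.1088 = 1.2644

1.2644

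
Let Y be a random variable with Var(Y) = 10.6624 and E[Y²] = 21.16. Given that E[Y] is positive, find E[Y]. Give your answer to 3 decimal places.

3.240

(E[Y])² = E[Y²] − Var(Y) = 21.16 − 10.6624 = 10.4976
E[Y] = √10.4976 = 3.24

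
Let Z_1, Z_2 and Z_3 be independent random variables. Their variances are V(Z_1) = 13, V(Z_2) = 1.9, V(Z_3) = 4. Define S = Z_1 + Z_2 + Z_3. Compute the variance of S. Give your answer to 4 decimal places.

18.9000

By independence, V(S) = (1)²V(Z_1) + (1)²V(Z_2) + (1)²V(Z_3)
= (1)²·13 + (1)²·1.9 + (1)²·4 = 18.9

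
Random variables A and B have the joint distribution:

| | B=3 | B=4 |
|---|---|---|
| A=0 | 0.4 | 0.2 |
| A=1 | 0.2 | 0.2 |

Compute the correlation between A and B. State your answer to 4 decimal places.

0.1667

E[A] = 0.4,  E[B] = 3.4
E[AB] = 1.4
cov(A,B) = E[AB] − E[A]E[B] = 1.4 − (0.4)(3.4) = 0.04
Var(A) = 0.24,  Var(B) = 0.24
ρ = 0.04 / √(0.24·0.24) ≈ 0.1667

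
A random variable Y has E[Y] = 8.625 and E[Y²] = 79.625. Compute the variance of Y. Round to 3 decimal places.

5.234

Var(Y) = 79.625 − (8.625)² = 5.234375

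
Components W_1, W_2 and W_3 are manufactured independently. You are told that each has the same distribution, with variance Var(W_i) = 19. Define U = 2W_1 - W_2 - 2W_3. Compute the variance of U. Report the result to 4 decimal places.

171.0000

By independence, Var(U) = (2)²Var(W_1) + (-1)²Var(W_2) + (-2)²Var(W_3)
= (2)²·19 + (-1)²·19 + (-2)²·19 = 171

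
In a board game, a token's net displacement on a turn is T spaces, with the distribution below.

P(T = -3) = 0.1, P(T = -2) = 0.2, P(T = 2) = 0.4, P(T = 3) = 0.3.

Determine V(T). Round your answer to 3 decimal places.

5.000

E[T] = (-3)(0.1) + (-2)(0.2) + (2)(0.4) + (3)(0.3) = 1
E[T²] = (-3)²(0.1) + (-2)²(0.2) + (2)²(0.4) + (3)²(0.3) = 6
V(T) = E[T²] − (E[T])² = 6 − (1)² = 5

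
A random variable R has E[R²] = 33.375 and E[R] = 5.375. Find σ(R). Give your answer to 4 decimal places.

2.1176

Var(R) = 33.375 − (5.375)² = 4.484375
σ(R) = √4.484375 ≈ 2.1176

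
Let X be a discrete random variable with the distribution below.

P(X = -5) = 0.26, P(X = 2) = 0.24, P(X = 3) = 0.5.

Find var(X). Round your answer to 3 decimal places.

E[X] = (-5)(0.26) + (2)(0.24) + (3)(0.5) = 0.68
E[X²] = (-5)²(0.26) + (2)²(0.24) + (3)²(0.5) = 11.96
var(X) = E[X²] − (E[X])² = 11.96 − (0.68)² = 11.4976

11.498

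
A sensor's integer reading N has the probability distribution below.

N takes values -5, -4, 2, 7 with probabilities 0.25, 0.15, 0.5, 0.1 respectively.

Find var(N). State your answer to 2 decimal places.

15.53

E[N] = (-5)(0.25) + (-4)(0.15) + (2)(0.5) + (7)(0.1) = -0.15
E[N²] = (-5)²(0.25) + (-4)²(0.15) + (2)²(0.5) + (7)²(0.1) = 15.55
var(N) = E[N²] − (E[N])² = 15.55 − (-0.15)² = 15.5275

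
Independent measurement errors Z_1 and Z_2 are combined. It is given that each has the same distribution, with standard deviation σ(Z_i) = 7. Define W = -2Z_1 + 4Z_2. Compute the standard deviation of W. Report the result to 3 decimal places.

Var(Z_i) = (7)² = 49
By independence, Var(W) = (-2)²Var(Z_1) + (4)²Var(Z_2)
= (-2)²·49 + (4)²·49 = 980
σ(W) = √980 ≈ 31.305

31.305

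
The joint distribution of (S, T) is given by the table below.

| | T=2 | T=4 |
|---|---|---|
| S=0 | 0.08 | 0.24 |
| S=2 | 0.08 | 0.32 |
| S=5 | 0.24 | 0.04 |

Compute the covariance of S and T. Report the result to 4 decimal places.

E[S] = 2.2,  E[T] = 3.2
E[ST] = 6.08
Cov(S,T) = E[ST] − E[S]E[T] = 6.08 − (2.2)(3.2) = -0.96

-0.9600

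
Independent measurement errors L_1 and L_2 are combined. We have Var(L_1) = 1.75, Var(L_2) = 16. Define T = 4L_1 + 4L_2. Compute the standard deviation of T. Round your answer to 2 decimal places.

16.85

By independence, Var(T) = (4)²Var(L_1) + (4)²Var(L_2)
= (4)²·1.75 + (4)²·16 = 284
SD(T) = √284 ≈ 16.85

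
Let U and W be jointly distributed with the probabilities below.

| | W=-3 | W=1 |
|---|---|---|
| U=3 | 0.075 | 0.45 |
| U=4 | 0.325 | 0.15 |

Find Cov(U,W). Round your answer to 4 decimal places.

E[U] = 3.475,  E[W] = -0.6
E[UW] = -2.625
Cov(U,W) = E[UW] − E[U]E[W] = -2.625 − (3.475)(-0.6) = -0.54

-0.5400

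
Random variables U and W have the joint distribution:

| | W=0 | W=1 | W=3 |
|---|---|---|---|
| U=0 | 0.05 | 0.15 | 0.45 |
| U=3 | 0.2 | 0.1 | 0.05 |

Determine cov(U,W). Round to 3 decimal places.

E[U] = 1.05,  E[W] = 1.75
E[UW] = 0.75
cov(U,W) = E[UW] − E[U]E[W] = 0.75 − (1.05)(1.75) = -1.0875

-1.088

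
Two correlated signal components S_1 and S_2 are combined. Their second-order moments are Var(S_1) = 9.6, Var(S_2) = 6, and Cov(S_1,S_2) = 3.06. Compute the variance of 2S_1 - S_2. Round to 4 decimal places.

Var(2S_1 - S_2) = (2)²·Var(S_1) + (-1)²·Var(S_2) + 2·(2)·(-1)·Cov(S_1,S_2)
= 4·9.6 + 1·6 + -4·3.06 = 32.16

32.1600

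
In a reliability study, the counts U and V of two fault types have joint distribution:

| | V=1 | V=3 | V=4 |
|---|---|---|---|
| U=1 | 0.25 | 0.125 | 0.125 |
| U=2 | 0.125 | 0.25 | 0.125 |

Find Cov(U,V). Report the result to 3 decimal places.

E[U] = 1.5,  E[V] = 2.5
E[UV] = 3.875
Cov(U,V) = E[UV] − E[U]E[V] = 3.875 − (1.5)(2.5) = 0.125

0.125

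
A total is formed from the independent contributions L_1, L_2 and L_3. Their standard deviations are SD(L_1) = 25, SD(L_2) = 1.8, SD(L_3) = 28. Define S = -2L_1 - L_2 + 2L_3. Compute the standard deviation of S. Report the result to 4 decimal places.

Var(L_1) = 625, Var(L_2) = 3.24, Var(L_3) = 784
By independence, Var(S) = (-2)²Var(L_1) + (-1)²Var(L_2) + (2)²Var(L_3)
= (-2)²·625 + (-1)²·3.24 + (2)²·784 = 5639.24
SD(S) = √5639.24 ≈ 75.0949

75.0949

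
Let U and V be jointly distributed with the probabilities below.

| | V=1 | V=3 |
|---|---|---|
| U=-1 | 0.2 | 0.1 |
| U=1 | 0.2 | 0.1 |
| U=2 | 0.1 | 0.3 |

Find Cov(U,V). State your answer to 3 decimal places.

E[U] = 0.8,  E[V] = 2
E[UV] = 2
Cov(U,V) = E[UV] − E[U]E[V] = 2 − (0.8)(2) = 0.4

0.400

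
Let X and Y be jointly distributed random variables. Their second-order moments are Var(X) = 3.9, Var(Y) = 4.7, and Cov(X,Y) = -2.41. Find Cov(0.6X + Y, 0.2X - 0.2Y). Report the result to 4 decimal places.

Cov(0.6X + Y, 0.2X - 0.2Y) = (0.6)(0.2)Var(X) + (1)(-0.2)Var(Y) + [(0.6)(-0.2) + (1)(0.2)]Cov(X,Y)
= 0.12·3.9 + -0.2·4.7 + 0.08·-2.41 = -0.6648

-0.6648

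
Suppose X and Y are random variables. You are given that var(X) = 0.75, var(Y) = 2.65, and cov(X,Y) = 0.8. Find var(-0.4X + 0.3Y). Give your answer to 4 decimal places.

0.1665

var(-0.4X + 0.3Y) = (-0.4)²·var(X) + (0.3)²·var(Y) + 2·(-0.4)·(0.3)·cov(X,Y)
= 0.16·0.75 + 0.09·2.65 + -0.24·0.8 = 0.1665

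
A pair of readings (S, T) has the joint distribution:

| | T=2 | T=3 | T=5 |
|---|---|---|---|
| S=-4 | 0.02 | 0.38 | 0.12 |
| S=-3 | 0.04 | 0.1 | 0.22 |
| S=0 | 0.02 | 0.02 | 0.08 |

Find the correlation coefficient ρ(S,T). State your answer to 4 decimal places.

0.2357

E[S] = -3.16,  E[T] = 3.76
E[ST] = -11.56
Cov(S,T) = E[ST] − E[S]E[T] = -11.56 − (-3.16)(3.76) = 0.3216
V(S) = 1.5744,  V(T) = 1.1824
ρ = 0.3216 / √(1.5744·1.1824) ≈ 0.2357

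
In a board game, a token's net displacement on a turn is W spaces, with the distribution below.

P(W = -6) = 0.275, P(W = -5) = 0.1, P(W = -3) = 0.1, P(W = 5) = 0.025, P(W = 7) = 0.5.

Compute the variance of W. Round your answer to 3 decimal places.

37.044

E[W] = (-6)(0.275) + (-5)(0.1) + (-3)(0.1) + (5)(0.025) + (7)(0.5) = 1.175
E[W²] = (-6)²(0.275) + (-5)²(0.1) + (-3)²(0.1) + (5)²(0.025) + (7)²(0.5) = 38.425
Var(W) = E[W²] − (E[W])² = 38.425 − (1.175)² = 37.044375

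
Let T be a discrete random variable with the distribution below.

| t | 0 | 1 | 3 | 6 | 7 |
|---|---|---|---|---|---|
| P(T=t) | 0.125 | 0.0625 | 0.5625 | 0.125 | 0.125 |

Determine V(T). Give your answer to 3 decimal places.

E[T] = (0)(0.125) + (1)(0.0625) + (3)(0.5625) + (6)(0.125) + (7)(0.125) = 3.375
E[T²] = (0)²(0.125) + (1)²(0.0625) + (3)²(0.5625) + (6)²(0.125) + (7)²(0.125) = 15.75
V(T) = E[T²] − (E[T])² = 15.75 − (3.375)² = 4.359375

4.359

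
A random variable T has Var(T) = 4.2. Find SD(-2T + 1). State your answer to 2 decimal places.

4.10

Var(-2T + 1) = (-2)²·4.2 = 16.8
SD(-2T + 1) = √16.8 ≈ 4.10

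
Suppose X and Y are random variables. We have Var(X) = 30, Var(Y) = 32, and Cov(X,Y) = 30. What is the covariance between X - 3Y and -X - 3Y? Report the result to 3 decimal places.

258.000

Cov(X - 3Y, -X - 3Y) = (1)(-1)Var(X) + (-3)(-3)Var(Y) + [(1)(-3) + (-3)(-1)]Cov(X,Y)
= -1·30 + 9·32 + 0·30 = 258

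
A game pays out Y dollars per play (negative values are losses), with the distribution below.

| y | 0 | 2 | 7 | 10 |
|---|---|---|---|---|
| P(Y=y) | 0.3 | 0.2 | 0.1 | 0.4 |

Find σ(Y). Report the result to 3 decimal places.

E[Y] = (0)(0.3) + (2)(0.2) + (7)(0.1) + (10)(0.4) = 5.1
E[Y²] = (0)²(0.3) + (2)²(0.2) + (7)²(0.1) + (10)²(0.4) = 45.7
Var(Y) = E[Y²] − (E[Y])² = 45.7 − (5.1)² = 19.69
σ(Y) = √19.69 ≈ 4.437

4.437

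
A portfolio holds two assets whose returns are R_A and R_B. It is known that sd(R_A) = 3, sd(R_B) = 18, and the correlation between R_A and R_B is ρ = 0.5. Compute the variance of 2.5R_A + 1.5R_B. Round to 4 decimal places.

Var(R_A) = (3)² = 9;  Var(R_B) = (18)² = 324
Cov(R_A,R_B) = ρ·sd(R_A)·sd(R_B) = 0.5·3·18 = 27
Var(2.5R_A + 1.5R_B) = (2.5)²·Var(R_A) + (1.5)²·Var(R_B) + 2·(2.5)·(1.5)·Cov(R_A,R_B)
= 6.25·9 + 2.25·324 + 7.5·27 = 987.75

987.7500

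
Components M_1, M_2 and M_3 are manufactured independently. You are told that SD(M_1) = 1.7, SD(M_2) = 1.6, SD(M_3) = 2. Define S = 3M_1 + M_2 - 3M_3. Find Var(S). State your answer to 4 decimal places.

64.5700

Var(M_1) = 2.89, Var(M_2) = 2.56, Var(M_3) = 4
By independence, Var(S) = (3)²Var(M_1) + (1)²Var(M_2) + (-3)²Var(M_3)
= (3)²·2.89 + (1)²·2.56 + (-3)²·4 = 64.57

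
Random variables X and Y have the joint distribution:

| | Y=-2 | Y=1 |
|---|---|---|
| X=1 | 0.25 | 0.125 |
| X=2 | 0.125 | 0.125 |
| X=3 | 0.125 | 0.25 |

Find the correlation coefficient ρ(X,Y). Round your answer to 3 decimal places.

0.289

E[X] = 2,  E[Y] = -0.5
E[XY] = -0.625
Cov(X,Y) = E[XY] − E[X]E[Y] = -0.625 − (2)(-0.5) = 0.375
var(X) = 0.75,  var(Y) = 2.25
ρ = 0.375 / √(0.75·2.25) ≈ 0.289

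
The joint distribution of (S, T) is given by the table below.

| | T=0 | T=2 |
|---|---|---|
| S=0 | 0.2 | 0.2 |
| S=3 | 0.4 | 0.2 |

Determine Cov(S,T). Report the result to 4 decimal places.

-0.2400

E[S] = 1.8,  E[T] = 0.8
E[ST] = 1.2
Cov(S,T) = E[ST] − E[S]E[T] = 1.2 − (1.8)(0.8) = -0.24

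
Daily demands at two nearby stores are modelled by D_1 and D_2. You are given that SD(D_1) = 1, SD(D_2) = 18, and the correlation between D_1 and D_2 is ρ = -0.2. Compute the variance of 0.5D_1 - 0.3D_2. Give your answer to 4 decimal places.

30.4900

var(D_1) = (1)² = 1;  var(D_2) = (18)² = 324
Cov(D_1,D_2) = ρ·SD(D_1)·SD(D_2) = -0.2·1·18 = -3.6
var(0.5D_1 - 0.3D_2) = (0.5)²·var(D_1) + (-0.3)²·var(D_2) + 2·(0.5)·(-0.3)·Cov(D_1,D_2)
= 0.25·1 + 0.09·324 + -0.3·-3.6 = 30.49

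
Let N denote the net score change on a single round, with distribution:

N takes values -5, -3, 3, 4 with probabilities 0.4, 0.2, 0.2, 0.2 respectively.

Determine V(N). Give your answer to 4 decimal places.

15.3600

E[N] = (-5)(0.4) + (-3)(0.2) + (3)(0.2) + (4)(0.2) = -1.2
E[N²] = (-5)²(0.4) + (-3)²(0.2) + (3)²(0.2) + (4)²(0.2) = 16.8
V(N) = E[N²] − (E[N])² = 16.8 − (-1.2)² = 15.36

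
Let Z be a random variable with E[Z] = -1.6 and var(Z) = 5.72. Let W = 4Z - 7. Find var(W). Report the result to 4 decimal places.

91.5200

var(4Z - 7) = (4)²·var(Z) = 16·5.72 = 91.52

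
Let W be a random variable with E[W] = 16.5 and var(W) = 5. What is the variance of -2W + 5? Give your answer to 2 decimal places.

var(-2W + 5) = (-2)²·var(W) = 4·5 = 20

20.00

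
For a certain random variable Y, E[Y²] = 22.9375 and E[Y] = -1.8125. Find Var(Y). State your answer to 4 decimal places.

19.6523

Var(Y) = 22.9375 − (-1.8125)² = 19.65234375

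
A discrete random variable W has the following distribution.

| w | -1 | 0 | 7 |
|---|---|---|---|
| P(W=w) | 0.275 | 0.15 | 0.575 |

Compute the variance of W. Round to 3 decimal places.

E[W] = (-1)(0.275) + (0)(0.15) + (7)(0.575) = 3.75
E[W²] = (-1)²(0.275) + (0)²(0.15) + (7)²(0.575) = 28.45
V(W) = E[W²] − (E[W])² = 28.45 − (3.75)² = 14.3875

14.388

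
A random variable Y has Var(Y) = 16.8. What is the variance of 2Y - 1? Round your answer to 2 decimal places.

67.20

Var(2Y - 1) = (2)²·Var(Y) = 4·16.8 = 67.2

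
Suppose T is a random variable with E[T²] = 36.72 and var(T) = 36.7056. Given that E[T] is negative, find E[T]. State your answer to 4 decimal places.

-0.1200

(E[T])² = E[T²] − var(T) = 36.72 − 36.7056 = 0.0144
E[T] = −√0.0144 = -0.12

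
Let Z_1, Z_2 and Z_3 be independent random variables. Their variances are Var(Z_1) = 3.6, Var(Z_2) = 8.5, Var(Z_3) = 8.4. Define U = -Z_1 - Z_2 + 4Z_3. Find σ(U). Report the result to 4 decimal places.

12.1037

By independence, Var(U) = (-1)²Var(Z_1) + (-1)²Var(Z_2) + (4)²Var(Z_3)
= (-1)²·3.6 + (-1)²·8.5 + (4)²·8.4 = 146.5
σ(U) = √146.5 ≈ 12.1037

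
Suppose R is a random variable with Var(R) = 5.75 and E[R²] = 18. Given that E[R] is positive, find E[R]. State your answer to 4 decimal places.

(E[R])² = E[R²] − Var(R) = 18 − 5.75 = 12.25
E[R] = √12.25 = 3.5

3.5000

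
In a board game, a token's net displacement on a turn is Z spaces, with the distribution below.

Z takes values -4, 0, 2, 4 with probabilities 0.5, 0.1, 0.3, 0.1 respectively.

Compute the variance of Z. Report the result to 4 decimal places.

E[Z] = (-4)(0.5) + (0)(0.1) + (2)(0.3) + (4)(0.1) = -1
E[Z²] = (-4)²(0.5) + (0)²(0.1) + (2)²(0.3) + (4)²(0.1) = 10.8
Var(Z) = E[Z²] − (E[Z])² = 10.8 − (-1)² = 9.8

9.8000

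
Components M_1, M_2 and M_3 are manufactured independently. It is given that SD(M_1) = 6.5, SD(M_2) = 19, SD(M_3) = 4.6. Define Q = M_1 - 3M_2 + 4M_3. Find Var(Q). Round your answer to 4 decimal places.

Var(M_1) = 42.25, Var(M_2) = 361, Var(M_3) = 21.16
By independence, Var(Q) = (1)²Var(M_1) + (-3)²Var(M_2) + (4)²Var(M_3)
= (1)²·42.25 + (-3)²·361 + (4)²·21.16 = 3629.81

3629.8100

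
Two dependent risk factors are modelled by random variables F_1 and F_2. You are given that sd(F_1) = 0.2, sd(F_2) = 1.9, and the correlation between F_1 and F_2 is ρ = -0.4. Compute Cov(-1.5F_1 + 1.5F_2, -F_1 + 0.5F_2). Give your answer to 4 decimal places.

3.1095

var(F_1) = (0.2)² = 0.04;  var(F_2) = (1.9)² = 3.61
Cov(F_1,F_2) = ρ·sd(F_1)·sd(F_2) = -0.4·0.2·1.9 = -0.152
Cov(-1.5F_1 + 1.5F_2, -F_1 + 0.5F_2) = (-1.5)(-1)var(F_1) + (1.5)(0.5)var(F_2) + [(-1.5)(0.5) + (1.5)(-1)]Cov(F_1,F_2)
= 1.5·0.04 + 0.75·3.61 + -2.25·-0.152 = 3.1095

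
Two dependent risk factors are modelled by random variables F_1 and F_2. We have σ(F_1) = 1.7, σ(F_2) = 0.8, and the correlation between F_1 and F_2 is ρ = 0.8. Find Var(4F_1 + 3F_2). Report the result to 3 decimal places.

78.112

Var(F_1) = (1.7)² = 2.89;  Var(F_2) = (0.8)² = 0.64
cov(F_1,F_2) = ρ·σ(F_1)·σ(F_2) = 0.8·1.7·0.8 = 1.088
Var(4F_1 + 3F_2) = (4)²·Var(F_1) + (3)²·Var(F_2) + 2·(4)·(3)·cov(F_1,F_2)
= 16·2.89 + 9·0.64 + 24·1.088 = 78.112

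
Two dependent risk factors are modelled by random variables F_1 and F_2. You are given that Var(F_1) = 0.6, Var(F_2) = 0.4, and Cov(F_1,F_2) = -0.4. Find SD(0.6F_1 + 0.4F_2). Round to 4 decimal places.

0.2966

Var(0.6F_1 + 0.4F_2) = (0.6)²·Var(F_1) + (0.4)²·Var(F_2) + 2·(0.6)·(0.4)·Cov(F_1,F_2)
= 0.36·0.6 + 0.16·0.4 + 0.48·-0.4 = 0.088
SD(0.6F_1 + 0.4F_2) = √0.088 ≈ 0.2966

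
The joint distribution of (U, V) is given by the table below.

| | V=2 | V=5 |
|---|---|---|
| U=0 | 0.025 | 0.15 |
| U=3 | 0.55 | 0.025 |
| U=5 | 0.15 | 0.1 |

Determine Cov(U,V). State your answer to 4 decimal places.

-0.7294

E[U] = 2.975,  E[V] = 2.825
E[UV] = 7.675
Cov(U,V) = E[UV] − E[U]E[V] = 7.675 − (2.975)(2.825) = -0.729375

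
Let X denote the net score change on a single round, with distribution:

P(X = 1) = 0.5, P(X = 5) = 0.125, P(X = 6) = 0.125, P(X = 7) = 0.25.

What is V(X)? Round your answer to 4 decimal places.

E[X] = (1)(0.5) + (5)(0.125) + (6)(0.125) + (7)(0.25) = 3.625
E[X²] = (1)²(0.5) + (5)²(0.125) + (6)²(0.125) + (7)²(0.25) = 20.375
V(X) = E[X²] − (E[X])² = 20.375 − (3.625)² = 7.234375

7.2344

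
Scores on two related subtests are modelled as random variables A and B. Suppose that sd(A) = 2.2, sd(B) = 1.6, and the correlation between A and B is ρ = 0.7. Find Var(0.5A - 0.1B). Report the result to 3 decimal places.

Var(A) = (2.2)² = 4.84;  Var(B) = (1.6)² = 2.56
Cov(A,B) = ρ·sd(A)·sd(B) = 0.7·2.2·1.6 = 2.464
Var(0.5A - 0.1B) = (0.5)²·Var(A) + (-0.1)²·Var(B) + 2·(0.5)·(-0.1)·Cov(A,B)
= 0.25·4.84 + 0.01·2.56 + -0.1·2.464 = 0.9892

0.989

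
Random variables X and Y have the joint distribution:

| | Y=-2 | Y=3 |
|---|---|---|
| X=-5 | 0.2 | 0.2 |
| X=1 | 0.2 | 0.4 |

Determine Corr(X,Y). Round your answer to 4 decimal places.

E[X] = -1.4,  E[Y] = 1
E[XY] = -0.2
Cov(X,Y) = E[XY] − E[X]E[Y] = -0.2 − (-1.4)(1) = 1.2
Var(X) = 8.64,  Var(Y) = 6
ρ = 1.2 / √(8.64·6) ≈ 0.1667

0.1667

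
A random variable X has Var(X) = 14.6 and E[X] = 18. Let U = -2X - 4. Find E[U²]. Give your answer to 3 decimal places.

E[-2X - 4] = -2·18 − 4 = -40
Var(-2X - 4) = (-2)²·14.6 = 58.4
E[U²] = Var(U) + (E[U])² = 58.4 + (-40)² = 1658.4

1658.400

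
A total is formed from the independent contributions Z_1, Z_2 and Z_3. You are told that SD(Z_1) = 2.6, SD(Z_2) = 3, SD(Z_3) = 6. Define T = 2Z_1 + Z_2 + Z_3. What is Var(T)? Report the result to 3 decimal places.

72.040

Var(Z_1) = 6.76, Var(Z_2) = 9, Var(Z_3) = 36
By independence, Var(T) = (2)²Var(Z_1) + (1)²Var(Z_2) + (1)²Var(Z_3)
= (2)²·6.76 + (1)²·9 + (1)²·36 = 72.04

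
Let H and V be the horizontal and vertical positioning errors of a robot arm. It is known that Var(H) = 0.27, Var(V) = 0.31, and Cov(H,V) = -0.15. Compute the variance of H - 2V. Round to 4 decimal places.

Var(H - 2V) = (1)²·Var(H) + (-2)²·Var(V) + 2·(1)·(-2)·Cov(H,V)
= 1·0.27 + 4·0.31 + -4·-0.15 = 2.11

2.1100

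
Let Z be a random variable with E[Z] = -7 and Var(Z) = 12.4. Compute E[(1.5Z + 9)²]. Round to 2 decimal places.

30.15

E[1.5Z + 9] = 1.5·-7 + 9 = -1.5
Var(1.5Z + 9) = (1.5)²·12.4 = 27.9
E[(1.5Z + 9)²] = Var((1.5Z + 9)) + (E[(1.5Z + 9)])² = 27.9 + (-1.5)² = 30.15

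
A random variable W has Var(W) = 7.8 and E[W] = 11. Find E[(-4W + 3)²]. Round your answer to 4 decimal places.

1805.8000

E[-4W + 3] = -4·11 + 3 = -41
Var(-4W + 3) = (-4)²·7.8 = 124.8
E[(-4W + 3)²] = Var((-4W + 3)) + (E[(-4W + 3)])² = 124.8 + (-41)² = 1805.8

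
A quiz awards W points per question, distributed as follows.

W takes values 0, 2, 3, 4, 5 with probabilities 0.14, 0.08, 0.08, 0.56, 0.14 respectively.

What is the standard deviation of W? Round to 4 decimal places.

1.5311

E[W] = (0)(0.14) + (2)(0.08) + (3)(0.08) + (4)(0.56) + (5)(0.14) = 3.34
E[W²] = (0)²(0.14) + (2)²(0.08) + (3)²(0.08) + (4)²(0.56) + (5)²(0.14) = 13.5
V(W) = E[W²] − (E[W])² = 13.5 − (3.34)² = 2.3444
σ(W) = √2.3444 ≈ 1.5311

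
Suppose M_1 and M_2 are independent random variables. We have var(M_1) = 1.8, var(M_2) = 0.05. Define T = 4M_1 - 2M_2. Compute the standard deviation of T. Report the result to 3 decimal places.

5.385

By independence, var(T) = (4)²var(M_1) + (-2)²var(M_2)
= (4)²·1.8 + (-2)²·0.05 = 29
sd(T) = √29 ≈ 5.385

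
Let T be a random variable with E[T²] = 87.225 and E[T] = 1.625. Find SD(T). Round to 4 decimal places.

Var(T) = 87.225 − (1.625)² = 84.584375
SD(T) = √84.584375 ≈ 9.1970

9.1970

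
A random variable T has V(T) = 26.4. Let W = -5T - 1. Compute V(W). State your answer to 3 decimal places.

V(-5T - 1) = (-5)²·V(T) = 25·26.4 = 660

660.000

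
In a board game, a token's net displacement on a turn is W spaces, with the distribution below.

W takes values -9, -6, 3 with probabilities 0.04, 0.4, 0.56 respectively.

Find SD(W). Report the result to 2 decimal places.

4.64

E[W] = (-9)(0.04) + (-6)(0.4) + (3)(0.56) = -1.08
E[W²] = (-9)²(0.04) + (-6)²(0.4) + (3)²(0.56) = 22.68
Var(W) = E[W²] − (E[W])² = 22.68 − (-1.08)² = 21.5136
SD(W) = √21.5136 ≈ 4.64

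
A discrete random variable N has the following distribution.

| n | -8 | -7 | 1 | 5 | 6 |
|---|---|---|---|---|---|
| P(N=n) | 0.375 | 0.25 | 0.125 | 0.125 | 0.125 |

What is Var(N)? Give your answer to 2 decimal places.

33.44

E[N] = (-8)(0.375) + (-7)(0.25) + (1)(0.125) + (5)(0.125) + (6)(0.125) = -3.25
E[N²] = (-8)²(0.375) + (-7)²(0.25) + (1)²(0.125) + (5)²(0.125) + (6)²(0.125) = 44
Var(N) = E[N²] − (E[N])² = 44 − (-3.25)² = 33.4375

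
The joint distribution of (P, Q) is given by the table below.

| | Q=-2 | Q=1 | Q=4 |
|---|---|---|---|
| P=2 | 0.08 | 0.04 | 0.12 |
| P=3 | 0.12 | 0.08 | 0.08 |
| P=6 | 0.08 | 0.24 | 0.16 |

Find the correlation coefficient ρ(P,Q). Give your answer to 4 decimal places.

E[P] = 4.2,  E[Q] = 1.24
E[PQ] = 5.52
Cov(P,Q) = E[PQ] − E[P]E[Q] = 5.52 − (4.2)(1.24) = 0.312
Var(P) = 3.12,  Var(Q) = 5.7024
ρ = 0.312 / √(3.12·5.7024) ≈ 0.0740

0.0740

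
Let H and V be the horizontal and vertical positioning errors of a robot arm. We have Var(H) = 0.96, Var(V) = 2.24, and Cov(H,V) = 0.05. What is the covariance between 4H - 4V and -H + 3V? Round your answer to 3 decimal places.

-29.920

Cov(4H - 4V, -H + 3V) = (4)(-1)Var(H) + (-4)(3)Var(V) + [(4)(3) + (-4)(-1)]Cov(H,V)
= -4·0.96 + -12·2.24 + 16·0.05 = -29.92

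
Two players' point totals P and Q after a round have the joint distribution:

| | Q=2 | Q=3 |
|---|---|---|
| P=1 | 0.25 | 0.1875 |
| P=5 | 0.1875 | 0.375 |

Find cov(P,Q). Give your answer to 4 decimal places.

E[P] = 3.25,  E[Q] = 2.5625
E[PQ] = 8.5625
cov(P,Q) = E[PQ] − E[P]E[Q] = 8.5625 − (3.25)(2.5625) = 0.234375

0.2344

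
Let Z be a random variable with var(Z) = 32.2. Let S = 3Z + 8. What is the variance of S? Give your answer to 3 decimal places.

var(3Z + 8) = (3)²·var(Z) = 9·32.2 = 289.8

289.800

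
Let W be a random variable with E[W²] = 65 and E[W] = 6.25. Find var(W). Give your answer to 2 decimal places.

25.94

var(W) = 65 − (6.25)² = 25.9375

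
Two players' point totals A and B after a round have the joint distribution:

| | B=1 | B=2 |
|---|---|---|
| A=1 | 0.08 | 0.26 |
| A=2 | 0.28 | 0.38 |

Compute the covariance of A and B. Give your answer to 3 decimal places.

E[A] = 1.66,  E[B] = 1.64
E[AB] = 2.68
Cov(A,B) = E[AB] − E[A]E[B] = 2.68 − (1.66)(1.64) = -0.0424

-0.042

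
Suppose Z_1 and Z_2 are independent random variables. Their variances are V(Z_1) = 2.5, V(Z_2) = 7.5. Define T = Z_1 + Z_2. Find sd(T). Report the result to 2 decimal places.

3.16

By independence, V(T) = (1)²V(Z_1) + (1)²V(Z_2)
= (1)²·2.5 + (1)²·7.5 = 10
sd(T) = √10 ≈ 3.16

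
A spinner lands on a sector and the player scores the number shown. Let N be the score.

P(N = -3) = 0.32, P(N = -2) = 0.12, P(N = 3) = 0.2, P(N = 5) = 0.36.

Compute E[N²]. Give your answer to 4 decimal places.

E[N²] = (-3)²(0.32) + (-2)²(0.12) + (3)²(0.2) + (5)²(0.36) = 14.16

14.1600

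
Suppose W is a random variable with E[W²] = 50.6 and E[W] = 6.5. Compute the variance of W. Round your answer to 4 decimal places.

Var(W) = 50.6 − (6.5)² = 8.35

8.3500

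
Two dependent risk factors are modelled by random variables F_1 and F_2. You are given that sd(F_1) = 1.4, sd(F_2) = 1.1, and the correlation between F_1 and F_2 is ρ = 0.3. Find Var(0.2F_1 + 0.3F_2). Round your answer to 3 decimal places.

0.243

Var(F_1) = (1.4)² = 1.96;  Var(F_2) = (1.1)² = 1.21
Cov(F_1,F_2) = ρ·sd(F_1)·sd(F_2) = 0.3·1.4·1.1 = 0.462
Var(0.2F_1 + 0.3F_2) = (0.2)²·Var(F_1) + (0.3)²·Var(F_2) + 2·(0.2)·(0.3)·Cov(F_1,F_2)
= 0.04·1.96 + 0.09·1.21 + 0.12·0.462 = 0.24274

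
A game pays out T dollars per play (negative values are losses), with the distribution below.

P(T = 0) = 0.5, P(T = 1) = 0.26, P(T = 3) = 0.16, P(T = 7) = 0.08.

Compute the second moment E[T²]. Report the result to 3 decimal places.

E[T²] = (0)²(0.5) + (1)²(0.26) + (3)²(0.16) + (7)²(0.08) = 5.62

5.620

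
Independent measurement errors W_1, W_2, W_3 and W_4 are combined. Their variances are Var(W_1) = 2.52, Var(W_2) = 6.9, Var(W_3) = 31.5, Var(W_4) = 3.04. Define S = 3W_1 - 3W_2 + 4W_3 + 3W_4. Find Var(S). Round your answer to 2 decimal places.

616.14

By independence, Var(S) = (3)²Var(W_1) + (-3)²Var(W_2) + (4)²Var(W_3) + (3)²Var(W_4)
= (3)²·2.52 + (-3)²·6.9 + (4)²·31.5 + (3)²·3.04 = 616.14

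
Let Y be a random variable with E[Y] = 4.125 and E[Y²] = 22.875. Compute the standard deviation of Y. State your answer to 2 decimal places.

2.42

Var(Y) = 22.875 − (4.125)² = 5.859375
SD(Y) = √5.859375 ≈ 2.42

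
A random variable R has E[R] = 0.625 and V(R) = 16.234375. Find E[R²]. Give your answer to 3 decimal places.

E[R²] = V(R) + (E[R])² = 16.234375 + (0.625)² = 16.625

16.625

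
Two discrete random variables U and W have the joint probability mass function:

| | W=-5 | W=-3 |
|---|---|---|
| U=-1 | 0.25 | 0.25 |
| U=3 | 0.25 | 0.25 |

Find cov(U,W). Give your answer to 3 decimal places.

E[U] = 1,  E[W] = -4
E[UW] = -4
cov(U,W) = E[UW] − E[U]E[W] = -4 − (1)(-4) = 0

0.000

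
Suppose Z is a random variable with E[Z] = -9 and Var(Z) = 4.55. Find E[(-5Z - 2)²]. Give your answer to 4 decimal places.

E[-5Z - 2] = -5·-9 − 2 = 43
Var(-5Z - 2) = (-5)²·4.55 = 113.75
E[(-5Z - 2)²] = Var((-5Z - 2)) + (E[(-5Z - 2)])² = 113.75 + (43)² = 1962.75

1962.7500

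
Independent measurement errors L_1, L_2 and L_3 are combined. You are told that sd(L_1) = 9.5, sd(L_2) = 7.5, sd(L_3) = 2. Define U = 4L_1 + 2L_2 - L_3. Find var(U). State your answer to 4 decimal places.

var(L_1) = 90.25, var(L_2) = 56.25, var(L_3) = 4
By independence, var(U) = (4)²var(L_1) + (2)²var(L_2) + (-1)²var(L_3)
= (4)²·90.25 + (2)²·56.25 + (-1)²·4 = 1673

1673.0000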